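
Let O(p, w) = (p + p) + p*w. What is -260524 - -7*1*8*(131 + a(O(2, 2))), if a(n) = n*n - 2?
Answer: -249716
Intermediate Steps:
O(p, w) = 2*p + p*w
a(n) = -2 + n² (a(n) = n² - 2 = -2 + n²)
-260524 - -7*1*8*(131 + a(O(2, 2))) = -260524 - -7*1*8*(131 + (-2 + (2*(2 + 2))²)) = -260524 - (-7*8)*(131 + (-2 + (2*4)²)) = -260524 - (-56)*(131 + (-2 + 8²)) = -260524 - (-56)*(131 + (-2 + 64)) = -260524 - (-56)*(131 + 62) = -260524 - (-56)*193 = -260524 - 1*(-10808) = -260524 + 10808 = -249716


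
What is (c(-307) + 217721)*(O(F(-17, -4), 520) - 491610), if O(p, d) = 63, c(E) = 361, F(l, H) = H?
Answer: -107197552854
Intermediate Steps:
(c(-307) + 217721)*(O(F(-17, -4), 520) - 491610) = (361 + 217721)*(63 - 491610) = 218082*(-491547) = -107197552854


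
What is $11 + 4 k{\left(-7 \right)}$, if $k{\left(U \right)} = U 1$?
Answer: $-17$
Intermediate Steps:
$k{\left(U \right)} = U$
$11 + 4 k{\left(-7 \right)} = 11 + 4 \left(-7\right) = 11 - 28 = -17$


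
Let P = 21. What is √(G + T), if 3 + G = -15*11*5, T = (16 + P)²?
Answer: √541 ≈ 23.259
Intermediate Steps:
T = 1369 (T = (16 + 21)² = 37² = 1369)
G = -828 (G = -3 - 15*11*5 = -3 - 165*5 = -3 - 825 = -828)
√(G + T) = √(-828 + 1369) = √541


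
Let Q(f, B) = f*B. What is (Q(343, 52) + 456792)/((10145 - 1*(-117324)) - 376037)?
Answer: -118657/62142 ≈ -1.9094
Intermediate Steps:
Q(f, B) = B*f
(Q(343, 52) + 456792)/((10145 - 1*(-117324)) - 376037) = (52*343 + 456792)/((10145 - 1*(-117324)) - 376037) = (17836 + 456792)/((10145 + 117324) - 376037) = 474628/(127469 - 376037) = 474628/(-248568) = 474628*(-1/248568) = -118657/62142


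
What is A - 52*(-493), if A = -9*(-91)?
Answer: 26455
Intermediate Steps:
A = 819
A - 52*(-493) = 819 - 52*(-493) = 819 + 25636 = 26455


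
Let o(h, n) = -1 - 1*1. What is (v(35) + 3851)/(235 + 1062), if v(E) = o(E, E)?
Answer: 3849/1297 ≈ 2.9676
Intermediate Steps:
o(h, n) = -2 (o(h, n) = -1 - 1 = -2)
v(E) = -2
(v(35) + 3851)/(235 + 1062) = (-2 + 3851)/(235 + 1062) = 3849/1297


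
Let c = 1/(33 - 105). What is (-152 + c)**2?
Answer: 119793025/5184 ≈ 23108.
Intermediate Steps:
c = -1/72 (c = 1/(-72) = -1/72 ≈ -0.013889)
(-152 + c)**2 = (-152 - 1/72)**2 = (-10945/72)**2 = 119793025/5184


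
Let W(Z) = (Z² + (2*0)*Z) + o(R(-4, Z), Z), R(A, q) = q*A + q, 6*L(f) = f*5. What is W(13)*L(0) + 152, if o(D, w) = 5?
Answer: 152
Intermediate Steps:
L(f) = 5*f/6 (L(f) = (f*5)/6 = (5*f)/6 = 5*f/6)
R(A, q) = q + A*q (R(A, q) = A*q + q = q + A*q)
W(Z) = 5 + Z² (W(Z) = (Z² + (2*0)*Z) + 5 = (Z² + 0*Z) + 5 = (Z² + 0) + 5 = Z² + 5 = 5 + Z²)
W(13)*L(0) + 152 = (5 + 13²)*((⅚)*0) + 152 = (5 + 169)*0 + 152 = 174*0 + 152 = 0 + 152 = 152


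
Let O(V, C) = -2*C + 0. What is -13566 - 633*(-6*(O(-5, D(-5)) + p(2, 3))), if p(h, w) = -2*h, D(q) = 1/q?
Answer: -136194/5 ≈ -27239.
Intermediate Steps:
D(q) = 1/q
O(V, C) = -2*C
-13566 - 633*(-6*(O(-5, D(-5)) + p(2, 3))) = -13566 - 633*(-6*(-2/(-5) - 2*2)) = -13566 - 633*(-6*(-2*(-⅕) - 4)) = -13566 - 633*(-6*(⅖ - 4)) = -13566 - 633*(-6*(-18/5)) = -13566 - 633*108/5 = -13566 - 1*68364/5 = -13566 - 68364/5 = -136194/5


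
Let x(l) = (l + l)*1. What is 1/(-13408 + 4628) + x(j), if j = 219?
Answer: 3845639/8780 ≈ 438.00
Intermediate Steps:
x(l) = 2*l (x(l) = (2*l)*1 = 2*l)
1/(-13408 + 4628) + x(j) = 1/(-13408 + 4628) + 2*219 = 1/(-8780) + 438 = -1/8780 + 438 = 3845639/8780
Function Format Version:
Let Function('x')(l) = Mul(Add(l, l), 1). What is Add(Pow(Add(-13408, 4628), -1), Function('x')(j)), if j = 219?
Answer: Rational(3845639, 8780) ≈ 438.00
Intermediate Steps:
Function('x')(l) = Mul(2, l) (Function('x')(l) = Mul(Mul(2, l), 1) = Mul(2, l))
Add(Pow(Add(-13408, 4628), -1), Function('x')(j)) = Add(Pow(Add(-13408, 4628), -1), Mul(2, 219)) = Add(Pow(-8780, -1), 438) = Add(Rational(-1, 8780), 438) = Rational(3845639, 8780)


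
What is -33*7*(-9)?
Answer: 2079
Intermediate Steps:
-33*7*(-9) = -231*(-9) = 2079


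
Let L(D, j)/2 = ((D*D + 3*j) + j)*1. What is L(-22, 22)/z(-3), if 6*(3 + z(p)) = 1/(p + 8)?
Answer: -34320/89 ≈ -385.62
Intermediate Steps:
z(p) = -3 + 1/(6*(8 + p)) (z(p) = -3 + 1/(6*(p + 8)) = -3 + 1/(6*(8 + p)))
L(D, j) = 2*D**2 + 8*j (L(D, j) = 2*(((D*D + 3*j) + j)*1) = 2*(((D**2 + 3*j) + j)*1) = 2*((D**2 + 4*j)*1) = 2*(D**2 + 4*j) = 2*D**2 + 8*j)
L(-22, 22)/z(-3) = (2*(-22)**2 + 8*22)/(((-143 - 18*(-3))/(6*(8 - 3)))) = (2*484 + 176)/(((1/6)*(-143 + 54)/5)) = (968 + 176)/(((1/6)*(1/5)*(-89))) = 1144/(-89/30) = 1144*(-30/89) = -34320/89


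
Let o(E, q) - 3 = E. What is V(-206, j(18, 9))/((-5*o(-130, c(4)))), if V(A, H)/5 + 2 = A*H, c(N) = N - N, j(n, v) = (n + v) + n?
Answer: -9272/127 ≈ -73.008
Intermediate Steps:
j(n, v) = v + 2*n
c(N) = 0
o(E, q) = 3 + E
V(A, H) = -10 + 5*A*H (V(A, H) = -10 + 5*(A*H) = -10 + 5*A*H)
V(-206, j(18, 9))/((-5*o(-130, c(4)))) = (-10 + 5*(-206)*(9 + 2*18))/((-5*(3 - 130))) = (-10 + 5*(-206)*(9 + 36))/((-5*(-127))) = (-10 + 5*(-206)*45)/635 = (-10 - 46350)*(1/635) = -46360*1/635 = -9272/127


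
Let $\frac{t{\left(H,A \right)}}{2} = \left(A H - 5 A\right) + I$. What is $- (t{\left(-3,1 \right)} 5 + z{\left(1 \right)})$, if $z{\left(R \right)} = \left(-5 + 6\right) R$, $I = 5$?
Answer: $29$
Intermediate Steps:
$t{\left(H,A \right)} = 10 - 10 A + 2 A H$ ($t{\left(H,A \right)} = 2 \left(\left(A H - 5 A\right) + 5\right) = 2 \left(\left(- 5 A + A H\right) + 5\right) = 2 \left(5 - 5 A + A H\right) = 10 - 10 A + 2 A H$)
$z{\left(R \right)} = R$ ($z{\left(R \right)} = 1 R = R$)
$- (t{\left(-3,1 \right)} 5 + z{\left(1 \right)}) = - (\left(10 - 10 + 2 \cdot 1 \left(-3\right)\right) 5 + 1) = - (\left(10 - 10 - 6\right) 5 + 1) = - (\left(-6\right) 5 + 1) = - (-30 + 1) = \left(-1\right) \left(-29\right) = 29$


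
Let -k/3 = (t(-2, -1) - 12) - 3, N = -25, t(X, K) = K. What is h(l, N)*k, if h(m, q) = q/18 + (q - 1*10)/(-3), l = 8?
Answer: 1480/3 ≈ 493.33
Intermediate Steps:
h(m, q) = 10/3 - 5*q/18 (h(m, q) = q*(1/18) + (q - 10)*(-⅓) = q/18 + (-10 + q)*(-⅓) = q/18 + (10/3 - q/3) = 10/3 - 5*q/18)
k = 48 (k = -3*((-1 - 12) - 3) = -3*(-13 - 3) = -3*(-16) = 48)
h(l, N)*k = (10/3 - 5/18*(-25))*48 = (10/3 + 125/18)*48 = (185/18)*48 = 1480/3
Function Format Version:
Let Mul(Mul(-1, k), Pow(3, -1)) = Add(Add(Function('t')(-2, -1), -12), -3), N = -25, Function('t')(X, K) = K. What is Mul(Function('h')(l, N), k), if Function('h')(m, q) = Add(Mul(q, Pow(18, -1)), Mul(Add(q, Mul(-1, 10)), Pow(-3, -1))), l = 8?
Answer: Rational(1480, 3) ≈ 493.33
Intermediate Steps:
Function('h')(m, q) = Add(Rational(10, 3), Mul(Rational(-5, 18), q)) (Function('h')(m, q) = Add(Mul(q, Rational(1, 18)), Mul(Add(q, -10), Rational(-1, 3))) = Add(Mul(Rational(1, 18), q), Mul(Add(-10, q), Rational(-1, 3))) = Add(Mul(Rational(1, 18), q), Add(Rational(10, 3), Mul(Rational(-1, 3), q))) = Add(Rational(10, 3), Mul(Rational(-5, 18), q)))
k = 48 (k = Mul(-3, Add(Add(-1, -12), -3)) = Mul(-3, Add(-13, -3)) = Mul(-3, -16) = 48)
Mul(Function('h')(l, N), k) = Mul(Add(Rational(10, 3), Mul(Rational(-5, 18), -25)), 48) = Mul(Add(Rational(10, 3), Rational(125, 18)), 48) = Mul(Rational(185, 18), 48) = Rational(1480, 3)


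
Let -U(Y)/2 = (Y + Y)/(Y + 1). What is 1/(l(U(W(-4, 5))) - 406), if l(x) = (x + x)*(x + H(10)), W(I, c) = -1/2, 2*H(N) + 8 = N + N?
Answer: -1/326 ≈ -0.0030675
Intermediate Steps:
H(N) = -4 + N (H(N) = -4 + (N + N)/2 = -4 + (2*N)/2 = -4 + N)
W(I, c) = -½ (W(I, c) = -1*½ = -½)
U(Y) = -4*Y/(1 + Y) (U(Y) = -2*(Y + Y)/(Y + 1) = -2*2*Y/(1 + Y) = -4*Y/(1 + Y))
l(x) = 2*x*(6 + x) (l(x) = (x + x)*(x + (-4 + 10)) = (2*x)*(x + 6) = (2*x)*(6 + x) = 2*x*(6 + x))
1/(l(U(W(-4, 5))) - 406) = 1/(2*(-4*(-½)/(1 - ½))*(6 - 4*(-½)/(1 - ½)) - 406) = 1/(2*(-4*(-½)/½)*(6 - 4*(-½)/½) - 406) = 1/(2*(-4*(-½)*2)*(6 - 4*(-½)*2) - 406) = 1/(2*4*(6 + 4) - 406) = 1/(2*4*10 - 406) = 1/(80 - 406) = 1/(-326) = -1/326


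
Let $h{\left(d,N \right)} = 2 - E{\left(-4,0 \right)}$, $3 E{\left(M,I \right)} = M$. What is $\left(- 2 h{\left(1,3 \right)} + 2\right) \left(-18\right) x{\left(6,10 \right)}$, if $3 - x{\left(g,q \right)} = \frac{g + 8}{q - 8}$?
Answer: $-336$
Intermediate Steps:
$E{\left(M,I \right)} = \frac{M}{3}$
$x{\left(g,q \right)} = 3 - \frac{8 + g}{-8 + q}$ ($x{\left(g,q \right)} = 3 - \frac{g + 8}{q - 8} = 3 - \frac{8 + g}{-8 + q}$)
$h{\left(d,N \right)} = \frac{10}{3}$ ($h{\left(d,N \right)} = 2 - \frac{1}{3} \left(-4\right) = 2 - - \frac{4}{3} = 2 + \frac{4}{3} = \frac{10}{3}$)
$\left(- 2 h{\left(1,3 \right)} + 2\right) \left(-18\right) x{\left(6,10 \right)} = \left(\left(-2\right) \frac{10}{3} + 2\right) \left(-18\right) \frac{-32 - 6 + 3 \cdot 10}{-8 + 10} = \left(- \frac{20}{3} + 2\right) \left(-18\right) \frac{-32 - 6 + 30}{2} = \left(- \frac{14}{3}\right) \left(-18\right) \frac{1}{2} \left(-8\right) = 84 \left(-4\right) = -336$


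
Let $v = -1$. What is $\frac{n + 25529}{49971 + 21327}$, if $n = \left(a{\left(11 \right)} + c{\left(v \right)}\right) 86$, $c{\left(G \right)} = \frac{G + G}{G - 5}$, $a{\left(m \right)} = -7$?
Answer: $\frac{74867}{213894} \approx 0.35002$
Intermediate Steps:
$c{\left(G \right)} = \frac{2 G}{-5 + G}$
$n = - \frac{1720}{3}$ ($n = \left(-7 + 2 \left(-1\right) \frac{1}{-5 - 1}\right) 86 = \left(-7 + 2 \left(-1\right) \frac{1}{-6}\right) 86 = \left(-7 + 2 \left(-1\right) \left(- \frac{1}{6}\right)\right) 86 = \left(-7 + \frac{1}{3}\right) 86 = \left(- \frac{20}{3}\right) 86 = - \frac{1720}{3} \approx -573.33$)
$\frac{n + 25529}{49971 + 21327} = \frac{- \frac{1720}{3} + 25529}{49971 + 21327} = \frac{74867}{3 \cdot 71298} = \frac{74867}{3} \cdot \frac{1}{71298} = \frac{74867}{213894}$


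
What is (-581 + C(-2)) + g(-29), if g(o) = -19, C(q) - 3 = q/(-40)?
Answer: -11939/20 ≈ -596.95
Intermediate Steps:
C(q) = 3 - q/40 (C(q) = 3 + q/(-40) = 3 + q*(-1/40) = 3 - q/40)
(-581 + C(-2)) + g(-29) = (-581 + (3 - 1/40*(-2))) - 19 = (-581 + (3 + 1/20)) - 19 = (-581 + 61/20) - 19 = -11559/20 - 19 = -11939/20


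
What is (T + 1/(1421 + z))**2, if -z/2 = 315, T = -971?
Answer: 589916163600/625681 ≈ 9.4284e+5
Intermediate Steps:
z = -630 (z = -2*315 = -630)
(T + 1/(1421 + z))**2 = (-971 + 1/(1421 - 630))**2 = (-971 + 1/791)**2 = (-768060/791)**2 = 589916163600/625681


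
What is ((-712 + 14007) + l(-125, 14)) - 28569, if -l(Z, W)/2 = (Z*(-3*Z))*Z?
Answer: -11734024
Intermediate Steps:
l(Z, W) = 6*Z³ (l(Z, W) = -2*Z*(-3*Z)*Z = -2*(-3*Z²)*Z = -(-6)*Z³ = 6*Z³)
((-712 + 14007) + l(-125, 14)) - 28569 = ((-712 + 14007) + 6*(-125)³) - 28569 = (13295 + 6*(-1953125)) - 28569 = (13295 - 11718750) - 28569 = -11705455 - 28569 = -11734024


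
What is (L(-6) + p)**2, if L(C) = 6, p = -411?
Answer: 164025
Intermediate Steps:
(L(-6) + p)**2 = (6 - 411)**2 = (-405)**2 = 164025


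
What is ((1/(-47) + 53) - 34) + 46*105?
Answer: 227902/47 ≈ 4849.0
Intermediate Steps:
((1/(-47) + 53) - 34) + 46*105 = ((-1/47 + 53) - 34) + 4830 = (2490/47 - 34) + 4830 = 892/47 + 4830 = 227902/47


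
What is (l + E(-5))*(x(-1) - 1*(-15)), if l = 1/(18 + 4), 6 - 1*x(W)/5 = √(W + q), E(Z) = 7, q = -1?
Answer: 6975/22 - 775*I*√2/22 ≈ 317.05 - 49.819*I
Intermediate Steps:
x(W) = 30 - 5*√(-1 + W) (x(W) = 30 - 5*√(W - 1) = 30 - 5*√(-1 + W))
l = 1/22 ≈ 0.045455
(l + E(-5))*(x(-1) - 1*(-15)) = (1/22 + 7)*((30 - 5*√(-1 - 1)) - 1*(-15)) = 155*((30 - 5*I*√2) + 15)/22 = 155*(45 - 5*I*√2)/22 = 6975/22 - 775*I*√2/22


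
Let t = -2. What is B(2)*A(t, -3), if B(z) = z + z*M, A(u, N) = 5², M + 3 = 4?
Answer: 100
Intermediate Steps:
M = 1 (M = -3 + 4 = 1)
A(u, N) = 25
B(z) = 2*z (B(z) = z + z*1 = z + z = 2*z)
B(2)*A(t, -3) = (2*2)*25 = 4*25 = 100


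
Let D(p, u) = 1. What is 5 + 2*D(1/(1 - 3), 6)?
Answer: 7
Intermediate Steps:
5 + 2*D(1/(1 - 3), 6) = 5 + 2*1 = 5 + 2 = 7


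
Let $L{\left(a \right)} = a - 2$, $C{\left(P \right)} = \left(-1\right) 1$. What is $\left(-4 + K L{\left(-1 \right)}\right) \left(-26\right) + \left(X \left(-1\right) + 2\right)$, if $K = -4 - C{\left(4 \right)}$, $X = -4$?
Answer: $-124$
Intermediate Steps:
$C{\left(P \right)} = -1$
$K = -3$ ($K = -4 - -1 = -4 + 1 = -3$)
$L{\left(a \right)} = -2 + a$
$\left(-4 + K L{\left(-1 \right)}\right) \left(-26\right) + \left(X \left(-1\right) + 2\right) = \left(-4 - 3 \left(-2 - 1\right)\right) \left(-26\right) + \left(\left(-4\right) \left(-1\right) + 2\right) = \left(-4 - -9\right) \left(-26\right) + \left(4 + 2\right) = \left(-4 + 9\right) \left(-26\right) + 6 = 5 \left(-26\right) + 6 = -130 + 6 = -124$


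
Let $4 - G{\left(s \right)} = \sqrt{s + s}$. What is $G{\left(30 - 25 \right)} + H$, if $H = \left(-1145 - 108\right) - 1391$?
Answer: $-2640 - \sqrt{10} \approx -2643.2$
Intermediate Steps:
$H = -2644$ ($H = -1253 - 1391 = -2644$)
$G{\left(s \right)} = 4 - \sqrt{2} \sqrt{s}$ ($G{\left(s \right)} = 4 - \sqrt{s + s} = 4 - \sqrt{2 s} = 4 - \sqrt{2} \sqrt{s}$)
$G{\left(30 - 25 \right)} + H = \left(4 - \sqrt{2} \sqrt{30 - 25}\right) - 2644 = \left(4 - \sqrt{2} \sqrt{5}\right) - 2644 = \left(4 - \sqrt{10}\right) - 2644 = -2640 - \sqrt{10}$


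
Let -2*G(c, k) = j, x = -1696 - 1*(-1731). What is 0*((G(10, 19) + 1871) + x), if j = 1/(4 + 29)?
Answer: 0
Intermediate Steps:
x = 35 (x = -1696 + 1731 = 35)
j = 1/33 ≈ 0.030303
G(c, k) = -1/66 (G(c, k) = -½*1/33 = -1/66)
0*((G(10, 19) + 1871) + x) = 0*((-1/66 + 1871) + 35) = 0*(123485/66 + 35) = 0*(125795/66) = 0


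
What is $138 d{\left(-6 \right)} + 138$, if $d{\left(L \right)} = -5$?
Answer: $-552$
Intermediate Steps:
$138 d{\left(-6 \right)} + 138 = 138 \left(-5\right) + 138 = -690 + 138 = -552$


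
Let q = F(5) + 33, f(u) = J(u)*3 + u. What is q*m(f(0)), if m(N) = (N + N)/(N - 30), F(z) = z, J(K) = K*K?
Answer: 0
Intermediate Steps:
J(K) = K²
f(u) = u + 3*u² (f(u) = u²*3 + u = 3*u² + u = u + 3*u²)
m(N) = 2*N/(-30 + N) (m(N) = (2*N)/(-30 + N) = 2*N/(-30 + N))
q = 38 (q = 5 + 33 = 38)
q*m(f(0)) = 38*(2*(0*(1 + 3*0))/(-30 + 0*(1 + 3*0))) = 38*(2*(0*(1 + 0))/(-30 + 0*(1 + 0))) = 38*(2*(0*1)/(-30 + 0*1)) = 38*(2*0/(-30 + 0)) = 38*(2*0/(-30)) = 38*(2*0*(-1/30)) = 38*0 = 0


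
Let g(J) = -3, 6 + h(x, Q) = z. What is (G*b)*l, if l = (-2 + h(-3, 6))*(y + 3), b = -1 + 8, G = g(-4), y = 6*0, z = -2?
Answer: 630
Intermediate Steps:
h(x, Q) = -8 (h(x, Q) = -6 - 2 = -8)
y = 0
G = -3
b = 7
l = -30 (l = (-2 - 8)*(0 + 3) = -10*3 = -30)
(G*b)*l = -3*7*(-30) = -21*(-30) = 630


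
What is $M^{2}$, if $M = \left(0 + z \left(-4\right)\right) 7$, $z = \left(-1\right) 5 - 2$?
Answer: $38416$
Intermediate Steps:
$z = -7$ ($z = -5 - 2 = -7$)
$M = 196$ ($M = \left(0 - -28\right) 7 = \left(0 + 28\right) 7 = 28 \cdot 7 = 196$)
$M^{2} = 196^{2} = 38416$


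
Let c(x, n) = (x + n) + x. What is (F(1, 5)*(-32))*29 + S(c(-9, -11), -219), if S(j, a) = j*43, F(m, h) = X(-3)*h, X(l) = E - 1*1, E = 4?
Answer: -15167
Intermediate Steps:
X(l) = 3 (X(l) = 4 - 1*1 = 4 - 1 = 3)
F(m, h) = 3*h
c(x, n) = n + 2*x (c(x, n) = (n + x) + x = n + 2*x)
S(j, a) = 43*j
(F(1, 5)*(-32))*29 + S(c(-9, -11), -219) = ((3*5)*(-32))*29 + 43*(-11 + 2*(-9)) = (15*(-32))*29 + 43*(-11 - 18) = -480*29 + 43*(-29) = -13920 - 1247 = -15167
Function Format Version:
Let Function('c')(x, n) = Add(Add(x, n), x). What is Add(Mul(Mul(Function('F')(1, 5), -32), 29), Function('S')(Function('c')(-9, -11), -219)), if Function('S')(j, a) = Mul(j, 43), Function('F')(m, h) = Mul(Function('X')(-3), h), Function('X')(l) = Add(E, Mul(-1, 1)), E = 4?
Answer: -15167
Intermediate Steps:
Function('X')(l) = 3 (Function('X')(l) = Add(4, Mul(-1, 1)) = Add(4, -1) = 3)
Function('F')(m, h) = Mul(3, h)
Function('c')(x, n) = Add(n, Mul(2, x)) (Function('c')(x, n) = Add(Add(n, x), x) = Add(n, Mul(2, x)))
Function('S')(j, a) = Mul(43, j)
Add(Mul(Mul(Function('F')(1, 5), -32), 29), Function('S')(Function('c')(-9, -11), -219)) = Add(Mul(Mul(Mul(3, 5), -32), 29), Mul(43, Add(-11, Mul(2, -9)))) = Add(Mul(Mul(15, -32), 29), Mul(43, Add(-11, -18))) = Add(Mul(-480, 29), Mul(43, -29)) = Add(-13920, -1247) = -15167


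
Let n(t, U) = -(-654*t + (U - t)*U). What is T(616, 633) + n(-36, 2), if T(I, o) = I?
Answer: -23004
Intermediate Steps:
n(t, U) = 654*t - U*(U - t) (n(t, U) = -(-654*t + U*(U - t)) = 654*t - U*(U - t))
T(616, 633) + n(-36, 2) = 616 + (-1*2² + 654*(-36) + 2*(-36)) = 616 + (-1*4 - 23544 - 72) = 616 + (-4 - 23544 - 72) = 616 - 23620 = -23004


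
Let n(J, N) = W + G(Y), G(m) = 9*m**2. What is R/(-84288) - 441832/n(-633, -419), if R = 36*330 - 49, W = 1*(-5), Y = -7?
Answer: -9311573483/9187392 ≈ -1013.5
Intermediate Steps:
W = -5
n(J, N) = 436 (n(J, N) = -5 + 9*(-7)**2 = -5 + 9*49 = -5 + 441 = 436)
R = 11831 (R = 11880 - 49 = 11831)
R/(-84288) - 441832/n(-633, -419) = 11831/(-84288) - 441832/436 = 11831*(-1/84288) - 441832*1/436 = -11831/84288 - 110458/109 = -9311573483/9187392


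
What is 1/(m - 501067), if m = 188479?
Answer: -1/312588 ≈ -3.1991e-6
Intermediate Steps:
1/(m - 501067) = 1/(188479 - 501067) = 1/(-312588) = -1/312588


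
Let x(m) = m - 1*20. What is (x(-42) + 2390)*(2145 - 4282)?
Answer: -4974936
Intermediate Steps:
x(m) = -20 + m (x(m) = m - 20 = -20 + m)
(x(-42) + 2390)*(2145 - 4282) = ((-20 - 42) + 2390)*(2145 - 4282) = (-62 + 2390)*(-2137) = 2328*(-2137) = -4974936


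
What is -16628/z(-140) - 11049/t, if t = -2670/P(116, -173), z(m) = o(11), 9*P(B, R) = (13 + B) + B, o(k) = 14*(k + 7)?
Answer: 58147/1246 ≈ 46.667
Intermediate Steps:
o(k) = 98 + 14*k (o(k) = 14*(7 + k) = 98 + 14*k)
P(B, R) = 13/9 + 2*B/9 (P(B, R) = ((13 + B) + B)/9 = (13 + 2*B)/9 = 13/9 + 2*B/9)
z(m) = 252 (z(m) = 98 + 14*11 = 98 + 154 = 252)
t = -4806/49 (t = -2670/(13/9 + (2/9)*116) = -2670/(13/9 + 232/9) = -2670/245/9 = -2670*9/245 = -4806/49 ≈ -98.082)
-16628/z(-140) - 11049/t = -16628/252 - 11049/(-4806/49) = -16628*1/252 - 11049*(-49/4806) = -4157/63 + 180467/1602 = 58147/1246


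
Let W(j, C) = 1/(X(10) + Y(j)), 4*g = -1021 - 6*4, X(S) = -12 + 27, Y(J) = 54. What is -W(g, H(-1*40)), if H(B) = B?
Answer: -1/69 ≈ -0.014493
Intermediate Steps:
X(S) = 15
g = -1045/4 (g = (-1021 - 6*4)/4 = (-1021 - 1*24)/4 = (-1021 - 24)/4 = (¼)*(-1045) = -1045/4 ≈ -261.25)
W(j, C) = 1/69 (W(j, C) = 1/(15 + 54) = 1/69)
-W(g, H(-1*40)) = -1*1/69 = -1/69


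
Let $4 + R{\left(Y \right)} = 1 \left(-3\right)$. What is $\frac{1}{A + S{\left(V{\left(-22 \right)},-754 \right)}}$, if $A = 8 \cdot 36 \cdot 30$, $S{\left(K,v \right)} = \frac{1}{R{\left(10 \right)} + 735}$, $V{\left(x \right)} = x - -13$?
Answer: $\frac{728}{6289921} \approx 0.00011574$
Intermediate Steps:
$R{\left(Y \right)} = -7$ ($R{\left(Y \right)} = -4 + 1 \left(-3\right) = -4 - 3 = -7$)
$V{\left(x \right)} = 13 + x$ ($V{\left(x \right)} = x + 13 = 13 + x$)
$S{\left(K,v \right)} = \frac{1}{728}$ ($S{\left(K,v \right)} = \frac{1}{-7 + 735} = \frac{1}{728}$)
$A = 8640$ ($A = 288 \cdot 30 = 8640$)
$\frac{1}{A + S{\left(V{\left(-22 \right)},-754 \right)}} = \frac{1}{8640 + \frac{1}{728}} = \frac{1}{\frac{6289921}{728}} = \frac{728}{6289921}$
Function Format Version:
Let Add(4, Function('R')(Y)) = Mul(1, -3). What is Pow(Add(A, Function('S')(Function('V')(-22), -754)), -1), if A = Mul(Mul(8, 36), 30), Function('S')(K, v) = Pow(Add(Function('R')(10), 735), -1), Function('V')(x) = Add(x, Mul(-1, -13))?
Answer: Rational(728, 6289921) ≈ 0.00011574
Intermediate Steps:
Function('R')(Y) = -7 (Function('R')(Y) = Add(-4, Mul(1, -3)) = Add(-4, -3) = -7)
Function('V')(x) = Add(13, x) (Function('V')(x) = Add(x, 13) = Add(13, x))
Function('S')(K, v) = Rational(1, 728) (Function('S')(K, v) = Pow(Add(-7, 735), -1) = Pow(728, -1) = Rational(1, 728))
A = 8640 (A = Mul(288, 30) = 8640)
Pow(Add(A, Function('S')(Function('V')(-22), -754)), -1) = Pow(Add(8640, Rational(1, 728)), -1) = Pow(Rational(6289921, 728), -1) = Rational(728, 6289921)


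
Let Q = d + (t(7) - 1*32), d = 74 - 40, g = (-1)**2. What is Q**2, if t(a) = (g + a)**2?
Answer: 4356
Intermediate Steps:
g = 1
d = 34
t(a) = (1 + a)**2
Q = 66 (Q = 34 + ((1 + 7)**2 - 1*32) = 34 + (8**2 - 32) = 34 + (64 - 32) = 34 + 32 = 66)
Q**2 = 66**2 = 4356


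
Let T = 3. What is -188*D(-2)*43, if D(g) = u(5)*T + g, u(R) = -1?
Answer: 40420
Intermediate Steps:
D(g) = -3 + g (D(g) = -1*3 + g = -3 + g)
-188*D(-2)*43 = -188*(-3 - 2)*43 = -188*(-5)*43 = 940*43 = 40420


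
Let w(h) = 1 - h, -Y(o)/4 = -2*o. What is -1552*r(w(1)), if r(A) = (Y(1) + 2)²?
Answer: -155200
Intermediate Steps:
Y(o) = 8*o (Y(o) = -(-8)*o = 8*o)
r(A) = 100 (r(A) = (8*1 + 2)² = (8 + 2)² = 10² = 100)
-1552*r(w(1)) = -1552*100 = -155200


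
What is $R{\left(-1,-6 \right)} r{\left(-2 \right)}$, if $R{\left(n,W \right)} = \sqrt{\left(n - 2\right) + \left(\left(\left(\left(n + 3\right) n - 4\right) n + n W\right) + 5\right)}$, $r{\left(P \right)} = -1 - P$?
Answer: $\sqrt{14} \approx 3.7417$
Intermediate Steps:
$R{\left(n,W \right)} = \sqrt{3 + n + W n + n \left(-4 + n \left(3 + n\right)\right)}$ ($R{\left(n,W \right)} = \sqrt{\left(-2 + n\right) + \left(\left(\left(\left(3 + n\right) n - 4\right) n + W n\right) + 5\right)} = \sqrt{\left(-2 + n\right) + \left(\left(\left(n \left(3 + n\right) - 4\right) n + W n\right) + 5\right)} = \sqrt{\left(-2 + n\right) + \left(\left(\left(-4 + n \left(3 + n\right)\right) n + W n\right) + 5\right)} = \sqrt{\left(-2 + n\right) + \left(\left(n \left(-4 + n \left(3 + n\right)\right) + W n\right) + 5\right)} = \sqrt{\left(-2 + n\right) + \left(\left(W n + n \left(-4 + n \left(3 + n\right)\right)\right) + 5\right)} = \sqrt{\left(-2 + n\right) + \left(5 + W n + n \left(-4 + n \left(3 + n\right)\right)\right)} = \sqrt{3 + n + W n + n \left(-4 + n \left(3 + n\right)\right)}$)
$R{\left(-1,-6 \right)} r{\left(-2 \right)} = \sqrt{3 + \left(-1\right)^{3} - -3 + 3 \left(-1\right)^{2} - -6} \left(-1 - -2\right) = \sqrt{3 - 1 + 3 + 3 \cdot 1 + 6} \left(-1 + 2\right) = \sqrt{3 - 1 + 3 + 3 + 6} \cdot 1 = \sqrt{14} \cdot 1 = \sqrt{14}$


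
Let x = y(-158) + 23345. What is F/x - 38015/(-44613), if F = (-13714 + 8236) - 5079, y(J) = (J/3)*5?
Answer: 1219410352/3089227185 ≈ 0.39473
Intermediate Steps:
y(J) = 5*J/3 (y(J) = (J*(⅓))*5 = (J/3)*5 = 5*J/3)
x = 69245/3 (x = (5/3)*(-158) + 23345 = -790/3 + 23345 = 69245/3 ≈ 23082.)
F = -10557 (F = -5478 - 5079 = -10557)
F/x - 38015/(-44613) = -10557/69245/3 - 38015/(-44613) = -10557*3/69245 - 38015*(-1/44613) = -31671/69245 + 38015/44613 = 1219410352/3089227185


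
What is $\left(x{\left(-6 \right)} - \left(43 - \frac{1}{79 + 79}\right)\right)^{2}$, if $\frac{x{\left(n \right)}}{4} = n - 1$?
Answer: $\frac{125821089}{24964} \approx 5040.1$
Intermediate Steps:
$x{\left(n \right)} = -4 + 4 n$ ($x{\left(n \right)} = 4 \left(n - 1\right) = 4 \left(-1 + n\right) = -4 + 4 n$)
$\left(x{\left(-6 \right)} - \left(43 - \frac{1}{79 + 79}\right)\right)^{2} = \left(\left(-4 + 4 \left(-6\right)\right) - \left(43 - \frac{1}{79 + 79}\right)\right)^{2} = \left(\left(-4 - 24\right) - \left(43 - \frac{1}{158}\right)\right)^{2} = \left(-28 + \left(-43 + \frac{1}{158}\right)\right)^{2} = \left(-28 - \frac{6793}{158}\right)^{2} = \left(- \frac{11217}{158}\right)^{2} = \frac{125821089}{24964}$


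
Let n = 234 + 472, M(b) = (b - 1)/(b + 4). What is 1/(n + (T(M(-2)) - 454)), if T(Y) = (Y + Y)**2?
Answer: 1/261 ≈ 0.0038314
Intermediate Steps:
M(b) = (-1 + b)/(4 + b)
T(Y) = 4*Y**2 (T(Y) = (2*Y)**2 = 4*Y**2)
n = 706
1/(n + (T(M(-2)) - 454)) = 1/(706 + (4*((-1 - 2)/(4 - 2))**2 - 454)) = 1/(706 + (4*(-3/2)**2 - 454)) = 1/(706 + (4*(9/4) - 454)) = 1/(706 + (9 - 454)) = 1/(706 - 445) = 1/261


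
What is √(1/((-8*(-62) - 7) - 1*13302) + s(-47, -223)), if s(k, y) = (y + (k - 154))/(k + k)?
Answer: √1635791159199/602211 ≈ 2.1238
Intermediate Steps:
s(k, y) = (-154 + k + y)/(2*k) (s(k, y) = (y + (-154 + k))/((2*k)) = (-154 + k + y)*(1/(2*k)) = (-154 + k + y)/(2*k))
√(1/((-8*(-62) - 7) - 1*13302) + s(-47, -223)) = √(1/((-8*(-62) - 7) - 1*13302) + (½)*(-154 - 47 - 223)/(-47)) = √(1/((496 - 7) - 13302) + (½)*(-1/47)*(-424)) = √(1/(489 - 13302) + 212/47) = √(1/(-12813) + 212/47) = √(-1/12813 + 212/47) = √(2716309/602211) = √1635791159199/602211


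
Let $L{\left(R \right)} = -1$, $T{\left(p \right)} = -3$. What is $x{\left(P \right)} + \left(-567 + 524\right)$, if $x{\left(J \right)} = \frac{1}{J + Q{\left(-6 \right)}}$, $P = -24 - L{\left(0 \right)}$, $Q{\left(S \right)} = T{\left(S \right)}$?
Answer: $- \frac{1119}{26} \approx -43.038$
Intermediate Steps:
$Q{\left(S \right)} = -3$
$P = -23$ ($P = -24 - -1 = -24 + 1 = -23$)
$x{\left(J \right)} = \frac{1}{-3 + J}$ ($x{\left(J \right)} = \frac{1}{J - 3} = \frac{1}{-3 + J}$)
$x{\left(P \right)} + \left(-567 + 524\right) = \frac{1}{-3 - 23} + \left(-567 + 524\right) = \frac{1}{-26} - 43 = - \frac{1}{26} - 43 = - \frac{1119}{26}$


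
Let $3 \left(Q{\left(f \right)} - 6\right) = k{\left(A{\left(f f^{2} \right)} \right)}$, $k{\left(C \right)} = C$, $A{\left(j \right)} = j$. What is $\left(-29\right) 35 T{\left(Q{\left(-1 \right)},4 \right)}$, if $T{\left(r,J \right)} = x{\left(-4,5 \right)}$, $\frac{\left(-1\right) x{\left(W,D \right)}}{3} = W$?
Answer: $-12180$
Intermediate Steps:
$x{\left(W,D \right)} = - 3 W$
$Q{\left(f \right)} = 6 + \frac{f^{3}}{3}$ ($Q{\left(f \right)} = 6 + \frac{f f^{2}}{3} = 6 + \frac{f^{3}}{3}$)
$T{\left(r,J \right)} = 12$ ($T{\left(r,J \right)} = \left(-3\right) \left(-4\right) = 12$)
$\left(-29\right) 35 T{\left(Q{\left(-1 \right)},4 \right)} = \left(-29\right) 35 \cdot 12 = \left(-1015\right) 12 = -12180$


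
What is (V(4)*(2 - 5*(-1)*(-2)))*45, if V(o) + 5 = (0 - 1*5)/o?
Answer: 2250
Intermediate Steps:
V(o) = -5 - 5/o (V(o) = -5 + (0 - 1*5)/o = -5 + (0 - 5)/o = -5 - 5/o)
(V(4)*(2 - 5*(-1)*(-2)))*45 = ((-5 - 5/4)*(2 - 5*(-1)*(-2)))*45 = ((-5 - 5*¼)*(2 - (-5)*(-2)))*45 = ((-5 - 5/4)*(2 - 1*10))*45 = -25*(2 - 10)/4*45 = -25/4*(-8)*45 = 50*45 = 2250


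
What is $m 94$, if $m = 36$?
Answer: $3384$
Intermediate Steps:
$m 94 = 36 \cdot 94 = 3384$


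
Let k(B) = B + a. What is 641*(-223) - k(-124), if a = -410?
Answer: -142409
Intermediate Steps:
k(B) = -410 + B (k(B) = B - 410 = -410 + B)
641*(-223) - k(-124) = 641*(-223) - (-410 - 124) = -142943 - 1*(-534) = -142943 + 534 = -142409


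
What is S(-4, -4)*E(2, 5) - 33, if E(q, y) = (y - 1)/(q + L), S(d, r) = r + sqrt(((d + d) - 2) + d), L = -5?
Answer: -83/3 - 4*I*sqrt(14)/3 ≈ -27.667 - 4.9889*I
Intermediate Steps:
S(d, r) = r + sqrt(-2 + 3*d) (S(d, r) = r + sqrt((2*d - 2) + d) = r + sqrt((-2 + 2*d) + d) = r + sqrt(-2 + 3*d))
E(q, y) = (-1 + y)/(-5 + q) (E(q, y) = (y - 1)/(q - 5) = (-1 + y)/(-5 + q))
S(-4, -4)*E(2, 5) - 33 = (-4 + sqrt(-2 + 3*(-4)))*((-1 + 5)/(-5 + 2)) - 33 = (-4 + sqrt(-2 - 12))*(4/(-3)) - 33 = (-4 + sqrt(-14))*(-1/3*4) - 33 = (-4 + I*sqrt(14))*(-4/3) - 33 = (16/3 - 4*I*sqrt(14)/3) - 33 = -83/3 - 4*I*sqrt(14)/3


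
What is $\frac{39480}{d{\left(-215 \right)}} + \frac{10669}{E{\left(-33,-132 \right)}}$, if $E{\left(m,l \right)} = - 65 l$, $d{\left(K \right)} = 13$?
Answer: $\frac{26067469}{8580} \approx 3038.2$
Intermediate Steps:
$\frac{39480}{d{\left(-215 \right)}} + \frac{10669}{E{\left(-33,-132 \right)}} = \frac{39480}{13} + \frac{10669}{\left(-65\right) \left(-132\right)} = 39480 \cdot \frac{1}{13} + \frac{10669}{8580} = \frac{39480}{13} + 10669 \cdot \frac{1}{8580} = \frac{39480}{13} + \frac{10669}{8580} = \frac{26067469}{8580}$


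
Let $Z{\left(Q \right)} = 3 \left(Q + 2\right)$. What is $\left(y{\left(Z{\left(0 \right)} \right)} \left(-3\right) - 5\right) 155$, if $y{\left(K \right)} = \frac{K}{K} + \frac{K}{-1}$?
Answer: $1550$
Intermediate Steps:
$Z{\left(Q \right)} = 6 + 3 Q$ ($Z{\left(Q \right)} = 3 \left(2 + Q\right) = 6 + 3 Q$)
$y{\left(K \right)} = 1 - K$ ($y{\left(K \right)} = 1 + K \left(-1\right) = 1 - K$)
$\left(y{\left(Z{\left(0 \right)} \right)} \left(-3\right) - 5\right) 155 = \left(\left(1 - \left(6 + 3 \cdot 0\right)\right) \left(-3\right) - 5\right) 155 = \left(\left(1 - \left(6 + 0\right)\right) \left(-3\right) - 5\right) 155 = \left(\left(1 - 6\right) \left(-3\right) - 5\right) 155 = \left(\left(-5\right) \left(-3\right) - 5\right) 155 = \left(15 - 5\right) 155 = 10 \cdot 155 = 1550$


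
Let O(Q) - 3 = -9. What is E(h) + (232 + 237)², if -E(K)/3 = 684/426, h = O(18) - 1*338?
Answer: 15616889/71 ≈ 2.1996e+5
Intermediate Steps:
O(Q) = -6 (O(Q) = 3 - 9 = -6)
h = -344 (h = -6 - 1*338 = -6 - 338 = -344)
E(K) = -342/71 (E(K) = -2052/426 = -3*114/71 = -342/71)
E(h) + (232 + 237)² = -342/71 + (232 + 237)² = -342/71 + 469² = -342/71 + 219961 = 15616889/71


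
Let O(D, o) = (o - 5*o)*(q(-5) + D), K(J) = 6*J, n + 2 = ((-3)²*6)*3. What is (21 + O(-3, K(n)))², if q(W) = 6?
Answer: 132227001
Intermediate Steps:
n = 160 (n = -2 + ((-3)²*6)*3 = -2 + (9*6)*3 = -2 + 54*3 = -2 + 162 = 160)
O(D, o) = -4*o*(6 + D) (O(D, o) = (o - 5*o)*(6 + D) = (-4*o)*(6 + D) = -4*o*(6 + D))
(21 + O(-3, K(n)))² = (21 - 4*6*160*(6 - 3))² = (21 - 4*960*3)² = (21 - 11520)² = (-11499)² = 132227001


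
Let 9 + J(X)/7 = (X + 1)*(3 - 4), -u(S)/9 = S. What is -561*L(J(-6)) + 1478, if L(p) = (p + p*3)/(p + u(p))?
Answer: 3517/2 ≈ 1758.5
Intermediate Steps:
u(S) = -9*S
J(X) = -70 - 7*X (J(X) = -63 + 7*((X + 1)*(3 - 4)) = -63 + 7*((1 + X)*(-1)) = -63 + 7*(-1 - X) = -63 + (-7 - 7*X) = -70 - 7*X)
L(p) = -½ (L(p) = (p + p*3)/(p - 9*p) = (p + 3*p)/((-8*p)) = (4*p)*(-1/(8*p)) = -½)
-561*L(J(-6)) + 1478 = -561*(-½) + 1478 = 561/2 + 1478 = 3517/2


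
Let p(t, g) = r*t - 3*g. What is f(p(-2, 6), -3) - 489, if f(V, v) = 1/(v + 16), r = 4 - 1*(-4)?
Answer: -6356/13 ≈ -488.92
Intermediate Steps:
r = 8 (r = 4 + 4 = 8)
p(t, g) = -3*g + 8*t (p(t, g) = 8*t - 3*g = -3*g + 8*t)
f(V, v) = 1/(16 + v)
f(p(-2, 6), -3) - 489 = 1/(16 - 3) - 489 = 1/13 - 489 = -6356/13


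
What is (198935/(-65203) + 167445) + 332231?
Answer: 32580175293/65203 ≈ 4.9967e+5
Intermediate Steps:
(198935/(-65203) + 167445) + 332231 = (198935*(-1/65203) + 167445) + 332231 = (-198935/65203 + 167445) + 332231 = 10917717400/65203 + 332231 = 32580175293/65203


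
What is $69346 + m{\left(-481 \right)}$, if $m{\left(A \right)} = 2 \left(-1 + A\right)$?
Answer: $68382$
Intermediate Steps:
$m{\left(A \right)} = -2 + 2 A$
$69346 + m{\left(-481 \right)} = 69346 + \left(-2 + 2 \left(-481\right)\right) = 69346 - 964 = 68382$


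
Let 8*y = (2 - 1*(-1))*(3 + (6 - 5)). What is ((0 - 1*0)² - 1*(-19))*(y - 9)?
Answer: -285/2 ≈ -142.50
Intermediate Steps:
y = 3/2 (y = ((2 - 1*(-1))*(3 + (6 - 5)))/8 = ((2 + 1)*(3 + 1))/8 = (3*4)/8 = (⅛)*12 = 3/2 ≈ 1.5000)
((0 - 1*0)² - 1*(-19))*(y - 9) = ((0 - 1*0)² - 1*(-19))*(3/2 - 9) = ((0 + 0)² + 19)*(-15/2) = (0² + 19)*(-15/2) = (0 + 19)*(-15/2) = 19*(-15/2) = -285/2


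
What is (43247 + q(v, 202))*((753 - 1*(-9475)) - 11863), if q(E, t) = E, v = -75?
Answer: -70586220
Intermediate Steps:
(43247 + q(v, 202))*((753 - 1*(-9475)) - 11863) = (43247 - 75)*((753 - 1*(-9475)) - 11863) = 43172*((753 + 9475) - 11863) = 43172*(10228 - 11863) = 43172*(-1635) = -70586220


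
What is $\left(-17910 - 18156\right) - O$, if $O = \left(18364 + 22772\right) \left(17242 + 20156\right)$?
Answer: $-1538440194$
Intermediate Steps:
$O = 1538404128$ ($O = 41136 \cdot 37398 = 1538404128$)
$\left(-17910 - 18156\right) - O = \left(-17910 - 18156\right) - 1538404128 = -36066 - 1538404128 = -1538440194$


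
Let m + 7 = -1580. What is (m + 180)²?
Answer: 1979649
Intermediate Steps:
m = -1587 (m = -7 - 1580 = -1587)
(m + 180)² = (-1587 + 180)² = (-1407)² = 1979649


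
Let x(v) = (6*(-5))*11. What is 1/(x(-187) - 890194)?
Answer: -1/890524 ≈ -1.1229e-6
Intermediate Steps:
x(v) = -330 (x(v) = -30*11 = -330)
1/(x(-187) - 890194) = 1/(-330 - 890194) = 1/(-890524) = -1/890524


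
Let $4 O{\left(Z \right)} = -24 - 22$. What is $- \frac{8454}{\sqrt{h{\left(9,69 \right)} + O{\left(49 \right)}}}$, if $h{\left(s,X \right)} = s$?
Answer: $\frac{8454 i \sqrt{10}}{5} \approx 5346.8 i$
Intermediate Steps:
$O{\left(Z \right)} = - \frac{23}{2}$ ($O{\left(Z \right)} = \frac{-24 - 22}{4} = \frac{1}{4} \left(-46\right) = - \frac{23}{2}$)
$- \frac{8454}{\sqrt{h{\left(9,69 \right)} + O{\left(49 \right)}}} = - \frac{8454}{\sqrt{9 - \frac{23}{2}}} = - \frac{8454}{\sqrt{- \frac{5}{2}}} = - \frac{8454}{\frac{1}{2} i \sqrt{10}} = - 8454 \left(- \frac{i \sqrt{10}}{5}\right) = \frac{8454 i \sqrt{10}}{5}$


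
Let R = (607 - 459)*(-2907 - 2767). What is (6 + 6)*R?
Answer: -10077024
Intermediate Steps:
R = -839752 (R = 148*(-5674) = -839752)
(6 + 6)*R = (6 + 6)*(-839752) = 12*(-839752) = -10077024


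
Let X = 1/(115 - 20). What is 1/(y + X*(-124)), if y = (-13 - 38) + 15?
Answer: -95/3544 ≈ -0.026806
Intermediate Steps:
y = -36 (y = -51 + 15 = -36)
X = 1/95 ≈ 0.010526
1/(y + X*(-124)) = 1/(-36 + (1/95)*(-124)) = 1/(-36 - 124/95) = 1/(-3544/95) = -95/3544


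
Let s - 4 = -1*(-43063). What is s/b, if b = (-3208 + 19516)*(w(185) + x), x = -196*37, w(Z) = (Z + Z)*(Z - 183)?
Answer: -43067/106197696 ≈ -0.00040554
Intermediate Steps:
w(Z) = 2*Z*(-183 + Z) (w(Z) = (2*Z)*(-183 + Z) = 2*Z*(-183 + Z))
x = -7252
s = 43067 (s = 4 - 1*(-43063) = 4 + 43063 = 43067)
b = -106197696 (b = (-3208 + 19516)*(2*185*(-183 + 185) - 7252) = 16308*(2*185*2 - 7252) = 16308*(740 - 7252) = 16308*(-6512) = -106197696)
s/b = 43067/(-106197696) = 43067*(-1/106197696) = -43067/106197696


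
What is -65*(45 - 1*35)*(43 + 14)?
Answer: -37050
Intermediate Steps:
-65*(45 - 1*35)*(43 + 14) = -65*(45 - 35)*57 = -650*57 = -65*570 = -37050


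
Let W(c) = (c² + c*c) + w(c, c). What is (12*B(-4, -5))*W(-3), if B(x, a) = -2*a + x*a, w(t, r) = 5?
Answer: 8280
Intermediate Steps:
B(x, a) = -2*a + a*x
W(c) = 5 + 2*c² (W(c) = (c² + c*c) + 5 = (c² + c²) + 5 = 2*c² + 5 = 5 + 2*c²)
(12*B(-4, -5))*W(-3) = (12*(-5*(-2 - 4)))*(5 + 2*(-3)²) = (12*(-5*(-6)))*(5 + 2*9) = (12*30)*(5 + 18) = 360*23 = 8280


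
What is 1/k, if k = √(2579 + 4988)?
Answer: √7567/7567 ≈ 0.011496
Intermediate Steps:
k = √7567 ≈ 86.989
1/k = 1/(√7567) = √7567/7567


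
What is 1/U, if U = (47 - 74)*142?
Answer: -1/3834 ≈ -0.00026082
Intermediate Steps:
U = -3834 (U = -27*142 = -3834)
1/U = 1/(-3834) = -1/3834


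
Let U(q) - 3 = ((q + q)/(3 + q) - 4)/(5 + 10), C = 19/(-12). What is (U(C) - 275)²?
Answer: 4825525156/65025 ≈ 74210.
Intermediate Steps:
C = -19/12 (C = 19*(-1/12) = -19/12 ≈ -1.5833)
U(q) = 41/15 + 2*q/(15*(3 + q)) (U(q) = 3 + ((q + q)/(3 + q) - 4)/(5 + 10) = 3 + ((2*q)/(3 + q) - 4)/15 = 3 + (2*q/(3 + q) - 4)*(1/15) = 3 + (-4 + 2*q/(3 + q))*(1/15) = 3 + (-4/15 + 2*q/(15*(3 + q))) = 41/15 + 2*q/(15*(3 + q)))
(U(C) - 275)² = ((123 + 43*(-19/12))/(15*(3 - 19/12)) - 275)² = ((123 - 817/12)/(15*(17/12)) - 275)² = ((1/15)*(12/17)*(659/12) - 275)² = (659/255 - 275)² = (-69466/255)² = 4825525156/65025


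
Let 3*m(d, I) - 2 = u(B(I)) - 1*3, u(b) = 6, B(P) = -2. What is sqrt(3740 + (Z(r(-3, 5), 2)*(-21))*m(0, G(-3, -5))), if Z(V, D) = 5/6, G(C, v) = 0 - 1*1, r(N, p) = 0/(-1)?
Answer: sqrt(133590)/6 ≈ 60.917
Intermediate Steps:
r(N, p) = 0 (r(N, p) = 0*(-1) = 0)
G(C, v) = -1 (G(C, v) = 0 - 1 = -1)
Z(V, D) = 5/6 (Z(V, D) = 5*(1/6) = 5/6)
m(d, I) = 5/3 (m(d, I) = 2/3 + (6 - 1*3)/3 = 2/3 + (6 - 3)/3 = 2/3 + (1/3)*3 = 2/3 + 1 = 5/3)
sqrt(3740 + (Z(r(-3, 5), 2)*(-21))*m(0, G(-3, -5))) = sqrt(3740 + ((5/6)*(-21))*(5/3)) = sqrt(3740 - 35/2*5/3) = sqrt(3740 - 175/6) = sqrt(22265/6) = sqrt(133590)/6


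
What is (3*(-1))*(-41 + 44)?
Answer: -9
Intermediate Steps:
(3*(-1))*(-41 + 44) = -3*3 = -9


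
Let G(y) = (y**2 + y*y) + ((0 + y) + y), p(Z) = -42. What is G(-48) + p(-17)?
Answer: 4470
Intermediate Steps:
G(y) = 2*y + 2*y**2 (G(y) = (y**2 + y**2) + (y + y) = 2*y**2 + 2*y = 2*y + 2*y**2)
G(-48) + p(-17) = 2*(-48)*(1 - 48) - 42 = 2*(-48)*(-47) - 42 = 4512 - 42 = 4470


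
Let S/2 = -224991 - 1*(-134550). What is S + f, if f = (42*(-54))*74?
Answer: -348714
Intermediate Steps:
f = -167832 (f = -2268*74 = -167832)
S = -180882 (S = 2*(-224991 - 1*(-134550)) = 2*(-224991 + 134550) = 2*(-90441) = -180882)
S + f = -180882 - 167832 = -348714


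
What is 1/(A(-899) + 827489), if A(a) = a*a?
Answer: 1/1635690 ≈ 6.1136e-7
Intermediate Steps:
A(a) = a²
1/(A(-899) + 827489) = 1/((-899)² + 827489) = 1/(808201 + 827489) = 1/1635690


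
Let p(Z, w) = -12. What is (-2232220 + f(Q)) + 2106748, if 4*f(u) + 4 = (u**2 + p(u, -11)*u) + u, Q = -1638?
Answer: 1099585/2 ≈ 5.4979e+5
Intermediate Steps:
f(u) = -1 - 11*u/4 + u**2/4 (f(u) = -1 + ((u**2 - 12*u) + u)/4 = -1 + (u**2 - 11*u)/4 = -1 + (-11*u/4 + u**2/4) = -1 - 11*u/4 + u**2/4)
(-2232220 + f(Q)) + 2106748 = (-2232220 + (-1 - 11/4*(-1638) + (1/4)*(-1638)**2)) + 2106748 = (-2232220 + (-1 + 9009/2 + (1/4)*2683044)) + 2106748 = (-2232220 + (-1 + 9009/2 + 670761)) + 2106748 = (-2232220 + 1350529/2) + 2106748 = -3113911/2 + 2106748 = 1099585/2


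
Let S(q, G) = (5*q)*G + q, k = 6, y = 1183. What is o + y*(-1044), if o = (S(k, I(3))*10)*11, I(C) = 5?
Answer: -1217892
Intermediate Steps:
S(q, G) = q + 5*G*q (S(q, G) = 5*G*q + q = q + 5*G*q)
o = 17160 (o = ((6*(1 + 5*5))*10)*11 = ((6*(1 + 25))*10)*11 = ((6*26)*10)*11 = (156*10)*11 = 1560*11 = 17160)
o + y*(-1044) = 17160 + 1183*(-1044) = 17160 - 1235052 = -1217892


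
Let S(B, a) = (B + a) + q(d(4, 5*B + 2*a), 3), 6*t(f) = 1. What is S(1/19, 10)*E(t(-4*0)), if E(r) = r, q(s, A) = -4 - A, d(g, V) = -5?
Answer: 29/57 ≈ 0.50877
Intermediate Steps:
t(f) = ⅙ (t(f) = (⅙)*1 = ⅙)
S(B, a) = -7 + B + a (S(B, a) = (B + a) + (-4 - 1*3) = (B + a) + (-4 - 3) = (B + a) - 7 = -7 + B + a)
S(1/19, 10)*E(t(-4*0)) = (-7 + 1/19 + 10)*(⅙) = (58/19)*(⅙) = 29/57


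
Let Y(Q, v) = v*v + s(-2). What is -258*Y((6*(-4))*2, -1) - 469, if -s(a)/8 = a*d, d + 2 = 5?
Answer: -13111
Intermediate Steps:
d = 3 (d = -2 + 5 = 3)
s(a) = -24*a (s(a) = -8*a*3 = -24*a)
Y(Q, v) = 48 + v² (Y(Q, v) = v*v - 24*(-2) = v² + 48 = 48 + v²)
-258*Y((6*(-4))*2, -1) - 469 = -258*(48 + (-1)²) - 469 = -258*(48 + 1) - 469 = -258*49 - 469 = -12642 - 469 = -13111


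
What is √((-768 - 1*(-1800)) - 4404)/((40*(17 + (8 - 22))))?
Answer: I*√843/60 ≈ 0.48391*I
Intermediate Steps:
√((-768 - 1*(-1800)) - 4404)/((40*(17 + (8 - 22)))) = √((-768 + 1800) - 4404)/((40*(17 - 14))) = √(1032 - 4404)/((40*3)) = √(-3372)/120 = (2*I*√843)*(1/120) = I*√843/60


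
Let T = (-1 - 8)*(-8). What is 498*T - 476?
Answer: 35380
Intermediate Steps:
T = 72 (T = -9*(-8) = 72)
498*T - 476 = 498*72 - 476 = 35856 - 476 = 35380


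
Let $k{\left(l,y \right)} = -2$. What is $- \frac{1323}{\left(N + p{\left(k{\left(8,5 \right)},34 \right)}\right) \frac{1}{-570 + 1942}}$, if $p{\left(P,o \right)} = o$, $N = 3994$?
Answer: $- \frac{453789}{1007} \approx -450.63$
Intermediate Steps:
$- \frac{1323}{\left(N + p{\left(k{\left(8,5 \right)},34 \right)}\right) \frac{1}{-570 + 1942}} = - \frac{1323}{\left(3994 + 34\right) \frac{1}{-570 + 1942}} = - \frac{1323}{4028 \cdot \frac{1}{1372}} = - \frac{1323}{\frac{1007}{343}} = \left(-1323\right) \frac{343}{1007} = - \frac{453789}{1007}$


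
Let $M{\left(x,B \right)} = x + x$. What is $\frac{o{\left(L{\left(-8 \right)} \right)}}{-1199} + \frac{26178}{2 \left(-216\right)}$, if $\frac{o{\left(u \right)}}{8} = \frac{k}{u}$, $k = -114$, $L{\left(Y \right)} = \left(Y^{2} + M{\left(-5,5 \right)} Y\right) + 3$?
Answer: $- \frac{256308725}{4230072} \approx -60.592$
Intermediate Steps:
$M{\left(x,B \right)} = 2 x$
$L{\left(Y \right)} = 3 + Y^{2} - 10 Y$ ($L{\left(Y \right)} = \left(Y^{2} + 2 \left(-5\right) Y\right) + 3 = \left(Y^{2} - 10 Y\right) + 3 = 3 + Y^{2} - 10 Y$)
$o{\left(u \right)} = - \frac{912}{u}$ ($o{\left(u \right)} = 8 \left(- \frac{114}{u}\right) = - \frac{912}{u}$)
$\frac{o{\left(L{\left(-8 \right)} \right)}}{-1199} + \frac{26178}{2 \left(-216\right)} = \frac{\left(-912\right) \frac{1}{3 + \left(-8\right)^{2} - -80}}{-1199} + \frac{26178}{2 \left(-216\right)} = - \frac{912}{3 + 64 + 80} \left(- \frac{1}{1199}\right) + \frac{26178}{-432} = - \frac{912}{147} \left(- \frac{1}{1199}\right) + 26178 \left(- \frac{1}{432}\right) = \left(-912\right) \frac{1}{147} \left(- \frac{1}{1199}\right) - \frac{4363}{72} = \left(- \frac{304}{49}\right) \left(- \frac{1}{1199}\right) - \frac{4363}{72} = \frac{304}{58751} - \frac{4363}{72} = - \frac{256308725}{4230072}$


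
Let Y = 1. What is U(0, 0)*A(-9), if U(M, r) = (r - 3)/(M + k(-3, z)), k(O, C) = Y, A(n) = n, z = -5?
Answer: 27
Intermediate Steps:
k(O, C) = 1
U(M, r) = (-3 + r)/(1 + M) (U(M, r) = (r - 3)/(M + 1) = (-3 + r)/(1 + M))
U(0, 0)*A(-9) = ((-3 + 0)/(1 + 0))*(-9) = (-3/1)*(-9) = (1*(-3))*(-9) = -3*(-9) = 27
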